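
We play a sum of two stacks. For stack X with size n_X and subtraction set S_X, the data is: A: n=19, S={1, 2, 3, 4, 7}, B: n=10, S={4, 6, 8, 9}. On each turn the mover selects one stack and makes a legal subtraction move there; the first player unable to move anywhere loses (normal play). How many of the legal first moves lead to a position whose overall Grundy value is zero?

Stack A, S = {1, 2, 3, 4, 7}:
G(0) = 0
G(1) = mex{0} = 1
G(2) = mex{1,0} = 2
G(3) = mex{2,1,0} = 3
G(4) = mex{3,2,1,0} = 4
G(5) = mex{4,3,2,1} = 0
G(6) = mex{0,4,3,2} = 1
G(7) = mex{1,0,4,3,0} = 2
G(8) = mex{2,1,0,4,1} = 3
G(9) = mex{3,2,1,0,2} = 4
G(10) = mex{4,3,2,1,3} = 0
G(11) = mex{0,4,3,2,4} = 1
G(12) = mex{1,0,4,3,0} = 2
G(13) = mex{2,1,0,4,1} = 3
G(14) = mex{3,2,1,0,2} = 4
G(15) = mex{4,3,2,1,3} = 0
G(16) = mex{0,4,3,2,4} = 1
G(17) = mex{1,0,4,3,0} = 2
G(18) = mex{2,1,0,4,1} = 3
G(19) = mex{3,2,1,0,2} = 4
G_A(19) = 4.
Stack B, S = {4, 6, 8, 9}:
n :  0  1  2  3  4  5  6  7  8  9 10
G :  0  0  0  0  1  1  1  1  2  2  2
G_B(10) = 2.
Combined Grundy value = 4 ⊕ 2 = 6.
A winning move leaves total XOR = 0, i.e. changes one component's Grundy value g to g ⊕ X where X is the current total.
Stack A: need g' = 4⊕6 = 2. Options: 19−1→G=3, 19−2→G=2, 19−3→G=1, 19−4→G=0, 19−7→G=2. Hits: 2.
Stack B: need g' = 2⊕6 = 4. Options: 10−4→G=1, 10−6→G=1, 10−8→G=0, 10−9→G=0. Hits: 0.

2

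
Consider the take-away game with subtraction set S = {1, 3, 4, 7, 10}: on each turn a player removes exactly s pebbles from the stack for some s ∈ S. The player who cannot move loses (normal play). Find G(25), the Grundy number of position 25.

2

G(0) = 0
G(1) = mex{0} = 1
G(2) = mex{1} = 0
G(3) = mex{0,0} = 1
G(4) = mex{1,1,0} = 2
G(5) = mex{2,0,1} = 3
G(6) = mex{3,1,0} = 2
G(7) = mex{2,2,1,0} = 3
G(8) = mex{3,3,2,1} = 0
G(9) = mex{0,2,3,0} = 1
G(10) = mex{1,3,2,1,0} = 4
G(11) = mex{4,0,3,2,1} = 5
G(12) = mex{5,1,0,3,0} = 2
G(13) = mex{2,4,1,2,1} = 0
G(14) = mex{0,5,4,3,2} = 1
G(15) = mex{1,2,5,0,3} = 4
G(16) = mex{4,0,2,1,2} = 3
G(17) = mex{3,1,0,4,3} = 2
G(18) = mex{2,4,1,5,0} = 3
G(19) = mex{3,3,4,2,1} = 0
G(20) = mex{0,2,3,0,4} = 1
G(21) = mex{1,3,2,1,5} = 0
G(22) = mex{0,0,3,4,2} = 1
G(23) = mex{1,1,0,3,0} = 2
G(24) = mex{2,0,1,2,1} = 3
G(25) = mex{3,1,0,3,4} = 2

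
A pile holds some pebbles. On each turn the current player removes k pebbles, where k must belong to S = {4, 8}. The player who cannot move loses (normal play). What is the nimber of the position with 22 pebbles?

2

G(0) = 0
G(1) = mex{} = 0
G(2) = mex{} = 0
G(3) = mex{} = 0
G(4) = mex{0} = 1
G(5) = mex{0} = 1
G(6) = mex{0} = 1
G(7) = mex{0} = 1
G(8) = mex{1,0} = 2
G(9) = mex{1,0} = 2
G(10) = mex{1,0} = 2
G(11) = mex{1,0} = 2
G(12) = mex{2,1} = 0
G(13) = mex{2,1} = 0
G(14) = mex{2,1} = 0
G(15) = mex{2,1} = 0
G(16) = mex{0,2} = 1
G(17) = mex{0,2} = 1
G(18) = mex{0,2} = 1
G(19) = mex{0,2} = 1
G(20) = mex{1,0} = 2
G(21) = mex{1,0} = 2
G(22) = mex{1,0} = 2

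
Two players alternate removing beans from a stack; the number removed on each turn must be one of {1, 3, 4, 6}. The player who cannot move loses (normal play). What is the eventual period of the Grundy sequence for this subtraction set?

7

n :  0  1  2  3  4  5  6  7  8  9 10 11 12 13 14 15
G :  0  1  0  1  2  3  2  0  1  0  1  2  3  2  0  1
G(n+7) = G(n) holds for n = 0,…,5 (a full window of length max(S) = 6), so the sequence is purely periodic with period 7.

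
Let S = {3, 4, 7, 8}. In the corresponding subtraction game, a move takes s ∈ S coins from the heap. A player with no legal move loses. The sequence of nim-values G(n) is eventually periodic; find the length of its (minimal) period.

G(0) = 0
G(1) = mex{} = 0
G(2) = mex{} = 0
G(3) = mex{0} = 1
G(4) = mex{0,0} = 1
G(5) = mex{0,0} = 1
G(6) = mex{1,0} = 2
G(7) = mex{1,1,0} = 2
G(8) = mex{1,1,0,0} = 2
G(9) = mex{2,1,0,0} = 3
G(10) = mex{2,2,1,0} = 3
G(11) = mex{2,2,1,1} = 0
G(12) = mex{3,2,1,1} = 0
G(13) = mex{3,3,2,1} = 0
G(14) = mex{0,3,2,2} = 1
G(15) = mex{0,0,2,2} = 1
G(16) = mex{0,0,3,2} = 1
G(17) = mex{1,0,3,3} = 2
G(18) = mex{1,1,0,3} = 2
G(19) = mex{1,1,0,0} = 2
G(20) = mex{2,1,0,0} = 3
G(21) = mex{2,2,1,0} = 3
G(22) = mex{2,2,1,1} = 0
G(23) = mex{3,2,1,1} = 0
G(n+11) = G(n) holds for n = 0,…,7 (a full window of length max(S) = 8), so the sequence is purely periodic with period 11.

11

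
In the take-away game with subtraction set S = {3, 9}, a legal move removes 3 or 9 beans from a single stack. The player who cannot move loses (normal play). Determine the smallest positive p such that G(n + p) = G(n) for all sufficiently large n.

6

n :  0  1  2  3  4  5  6  7  8  9 10 11 12 13 14 15 16
G :  0  0  0  1  1  1  0  0  0  1  1  1  0  0  0  1  1
G(n+6) = G(n) holds for n = 0,…,8 (a full window of length max(S) = 9), so the sequence is purely periodic with period 6.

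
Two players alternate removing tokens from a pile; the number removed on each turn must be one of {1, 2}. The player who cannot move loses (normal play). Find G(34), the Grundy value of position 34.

1

n :  0  1  2  3  4  5  6  7  8  9 10 11 12 13 14 15 16 17 18 19 20 21 22 23 24 25 26 27 28 29 30 31 32 33 34
G :  0  1  2  0  1  2  0  1  2  0  1  2  0  1  2  0  1  2  0  1  2  0  1  2  0  1  2  0  1  2  0  1  2  0  1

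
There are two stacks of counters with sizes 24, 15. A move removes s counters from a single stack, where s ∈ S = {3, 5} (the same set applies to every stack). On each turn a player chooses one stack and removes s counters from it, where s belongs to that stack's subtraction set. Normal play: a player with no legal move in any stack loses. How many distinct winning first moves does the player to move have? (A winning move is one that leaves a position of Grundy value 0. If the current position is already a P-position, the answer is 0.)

All stacks use S = {3, 5}:
G(0) = 0
G(1) = mex{} = 0
G(2) = mex{} = 0
G(3) = mex{0} = 1
G(4) = mex{0} = 1
G(5) = mex{0,0} = 1
G(6) = mex{1,0} = 2
G(7) = mex{1,0} = 2
G(8) = mex{1,1} = 0
G(9) = mex{2,1} = 0
G(10) = mex{2,1} = 0
G(11) = mex{0,2} = 1
G(12) = mex{0,2} = 1
G(13) = mex{0,0} = 1
G(14) = mex{1,0} = 2
G(15) = mex{1,0} = 2
G(16) = mex{1,1} = 0
G(17) = mex{2,1} = 0
G(18) = mex{2,1} = 0
G(19) = mex{0,2} = 1
G(20) = mex{0,2} = 1
G(21) = mex{0,0} = 1
G(22) = mex{1,0} = 2
G(23) = mex{1,0} = 2
G(24) = mex{1,1} = 0
Stack A: G(24) = 0.
Stack B: G(15) = 2.
Combined Grundy value = 0 ⊕ 2 = 2.
A winning move leaves total XOR = 0, i.e. changes one component's Grundy value g to g ⊕ X where X is the current total.
Stack A: need g' = 0⊕2 = 2. Options: 24−3→G=1, 24−5→G=1. Hits: 0.
Stack B: need g' = 2⊕2 = 0. Options: 15−3→G=1, 15−5→G=0. Hits: 1.

1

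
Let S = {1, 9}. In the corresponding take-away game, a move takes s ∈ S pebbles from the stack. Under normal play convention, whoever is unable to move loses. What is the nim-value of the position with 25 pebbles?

G(0) = 0
G(1) = mex{0} = 1
G(2) = mex{1} = 0
G(3) = mex{0} = 1
G(4) = mex{1} = 0
G(5) = mex{0} = 1
G(6) = mex{1} = 0
G(7) = mex{0} = 1
G(8) = mex{1} = 0
G(9) = mex{0,0} = 1
G(10) = mex{1,1} = 0
G(11) = mex{0,0} = 1
G(12) = mex{1,1} = 0
G(13) = mex{0,0} = 1
G(14) = mex{1,1} = 0
G(15) = mex{0,0} = 1
G(16) = mex{1,1} = 0
G(17) = mex{0,0} = 1
G(18) = mex{1,1} = 0
G(19) = mex{0,0} = 1
G(20) = mex{1,1} = 0
G(21) = mex{0,0} = 1
G(22) = mex{1,1} = 0
G(23) = mex{0,0} = 1
G(24) = mex{1,1} = 0
G(25) = mex{0,0} = 1

1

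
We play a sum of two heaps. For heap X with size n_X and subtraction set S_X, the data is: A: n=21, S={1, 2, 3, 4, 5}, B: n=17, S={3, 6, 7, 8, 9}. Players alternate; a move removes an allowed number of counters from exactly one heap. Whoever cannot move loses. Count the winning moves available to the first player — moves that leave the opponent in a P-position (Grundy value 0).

Heap A, S = {1, 2, 3, 4, 5}:
n :  0  1  2  3  4  5  6  7  8  9 10 11 12 13 14 15 16 17 18 19 20 21
G :  0  1  2  3  4  5  0  1  2  3  4  5  0  1  2  3  4  5  0  1  2  3
G_A(21) = 3.
Heap B, S = {3, 6, 7, 8, 9}:
G(0) = 0
G(1) = mex{} = 0
G(2) = mex{} = 0
G(3) = mex{0} = 1
G(4) = mex{0} = 1
G(5) = mex{0} = 1
G(6) = mex{1,0} = 2
G(7) = mex{1,0,0} = 2
G(8) = mex{1,0,0,0} = 2
G(9) = mex{2,1,0,0,0} = 3
G(10) = mex{2,1,1,0,0} = 3
G(11) = mex{2,1,1,1,0} = 3
G(12) = mex{3,2,1,1,1} = 0
G(13) = mex{3,2,2,1,1} = 0
G(14) = mex{3,2,2,2,1} = 0
G(15) = mex{0,3,2,2,2} = 1
G(16) = mex{0,3,3,2,2} = 1
G(17) = mex{0,3,3,3,2} = 1
G_B(17) = 1.
Combined Grundy value = 3 ⊕ 1 = 2.
A winning move leaves total XOR = 0, i.e. changes one component's Grundy value g to g ⊕ X where X is the current total.
Heap A: need g' = 3⊕2 = 1. Options: 21−1→G=2, 21−2→G=1, 21−3→G=0, 21−4→G=5, 21−5→G=4. Hits: 1.
Heap B: need g' = 1⊕2 = 3. Options: 17−3→G=0, 17−6→G=3, 17−7→G=3, 17−8→G=3, 17−9→G=2. Hits: 3.

4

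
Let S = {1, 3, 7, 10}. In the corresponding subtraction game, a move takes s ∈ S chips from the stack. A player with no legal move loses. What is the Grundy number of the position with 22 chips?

G(0) = 0
G(1) = mex{0} = 1
G(2) = mex{1} = 0
G(3) = mex{0,0} = 1
G(4) = mex{1,1} = 0
G(5) = mex{0,0} = 1
G(6) = mex{1,1} = 0
G(7) = mex{0,0,0} = 1
G(8) = mex{1,1,1} = 0
G(9) = mex{0,0,0} = 1
G(10) = mex{1,1,1,0} = 2
G(11) = mex{2,0,0,1} = 3
G(12) = mex{3,1,1,0} = 2
G(13) = mex{2,2,0,1} = 3
G(14) = mex{3,3,1,0} = 2
G(15) = mex{2,2,0,1} = 3
G(16) = mex{3,3,1,0} = 2
G(17) = mex{2,2,2,1} = 0
G(18) = mex{0,3,3,0} = 1
G(19) = mex{1,2,2,1} = 0
G(20) = mex{0,0,3,2} = 1
G(21) = mex{1,1,2,3} = 0
G(22) = mex{0,0,3,2} = 1

1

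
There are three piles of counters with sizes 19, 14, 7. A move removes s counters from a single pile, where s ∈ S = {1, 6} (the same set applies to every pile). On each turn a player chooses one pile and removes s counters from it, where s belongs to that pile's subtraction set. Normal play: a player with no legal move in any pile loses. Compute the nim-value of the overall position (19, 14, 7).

1

All piles use S = {1, 6}:
n :  0  1  2  3  4  5  6  7  8  9 10 11 12 13 14 15 16 17 18 19
G :  0  1  0  1  0  1  2  0  1  0  1  0  1  2  0  1  0  1  0  1
Pile A: G(19) = 1.
Pile B: G(14) = 0.
Pile C: G(7) = 0.
Combined Grundy value = 1 ⊕ 0 ⊕ 0 = 1.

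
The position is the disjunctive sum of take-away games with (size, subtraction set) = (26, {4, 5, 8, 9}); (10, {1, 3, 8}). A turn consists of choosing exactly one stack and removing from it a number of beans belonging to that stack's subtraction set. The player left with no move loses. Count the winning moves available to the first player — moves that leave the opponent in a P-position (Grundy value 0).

3

Stack A, S = {4, 5, 8, 9}:
n :  0  1  2  3  4  5  6  7  8  9 10 11 12 13 14 15 16 17 18 19 20 21 22 23 24 25 26
G :  0  0  0  0  1  1  1  1  2  2  2  2  3  0  0  0  0  1  1  1  1  2  2  2  2  3  0
G_A(26) = 0.
Stack B, S = {1, 3, 8}:
G(0) = 0
G(1) = mex{0} = 1
G(2) = mex{1} = 0
G(3) = mex{0,0} = 1
G(4) = mex{1,1} = 0
G(5) = mex{0,0} = 1
G(6) = mex{1,1} = 0
G(7) = mex{0,0} = 1
G(8) = mex{1,1,0} = 2
G(9) = mex{2,0,1} = 3
G(10) = mex{3,1,0} = 2
G_B(10) = 2.
Combined Grundy value = 0 ⊕ 2 = 2.
A winning move leaves total XOR = 0, i.e. changes one component's Grundy value g to g ⊕ X where X is the current total.
Stack A: need g' = 0⊕2 = 2. Options: 26−4→G=2, 26−5→G=2, 26−8→G=1, 26−9→G=1. Hits: 2.
Stack B: need g' = 2⊕2 = 0. Options: 10−1→G=3, 10−3→G=1, 10−8→G=0. Hits: 1.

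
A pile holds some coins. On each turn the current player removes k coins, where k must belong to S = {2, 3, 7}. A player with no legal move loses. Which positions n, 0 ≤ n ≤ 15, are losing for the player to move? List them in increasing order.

0, 1, 5, 6, 10, 11, 15

G(0) = 0
G(1) = mex{} = 0
G(2) = mex{0} = 1
G(3) = mex{0,0} = 1
G(4) = mex{1,0} = 2
G(5) = mex{1,1} = 0
G(6) = mex{2,1} = 0
G(7) = mex{0,2,0} = 1
G(8) = mex{0,0,0} = 1
G(9) = mex{1,0,1} = 2
G(10) = mex{1,1,1} = 0
G(11) = mex{2,1,2} = 0
G(12) = mex{0,2,0} = 1
G(13) = mex{0,0,0} = 1
G(14) = mex{1,0,1} = 2
G(15) = mex{1,1,1} = 0
P-positions are exactly the n with G(n) = 0.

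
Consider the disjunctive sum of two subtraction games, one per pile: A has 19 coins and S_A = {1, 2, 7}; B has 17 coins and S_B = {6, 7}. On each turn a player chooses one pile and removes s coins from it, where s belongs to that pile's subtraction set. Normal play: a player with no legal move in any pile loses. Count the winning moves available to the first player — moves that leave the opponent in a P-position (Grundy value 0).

4

Pile A, S = {1, 2, 7}:
n :  0  1  2  3  4  5  6  7  8  9 10 11 12 13 14 15 16 17 18 19
G :  0  1  2  0  1  2  0  1  2  0  1  2  0  1  2  0  1  2  0  1
G_A(19) = 1.
Pile B, S = {6, 7}:
G(0) = 0
G(1) = mex{} = 0
G(2) = mex{} = 0
G(3) = mex{} = 0
G(4) = mex{} = 0
G(5) = mex{} = 0
G(6) = mex{0} = 1
G(7) = mex{0,0} = 1
G(8) = mex{0,0} = 1
G(9) = mex{0,0} = 1
G(10) = mex{0,0} = 1
G(11) = mex{0,0} = 1
G(12) = mex{1,0} = 2
G(13) = mex{1,1} = 0
G(14) = mex{1,1} = 0
G(15) = mex{1,1} = 0
G(16) = mex{1,1} = 0
G(17) = mex{1,1} = 0
G_B(17) = 0.
Combined Grundy value = 1 ⊕ 0 = 1.
A winning move leaves total XOR = 0, i.e. changes one component's Grundy value g to g ⊕ X where X is the current total.
Pile A: need g' = 1⊕1 = 0. Options: 19−1→G=0, 19−2→G=2, 19−7→G=0. Hits: 2.
Pile B: need g' = 0⊕1 = 1. Options: 17−6→G=1, 17−7→G=1. Hits: 2.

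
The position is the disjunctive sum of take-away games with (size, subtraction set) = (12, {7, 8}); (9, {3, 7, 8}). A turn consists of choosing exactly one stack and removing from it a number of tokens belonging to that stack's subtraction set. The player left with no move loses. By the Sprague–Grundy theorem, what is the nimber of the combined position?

Stack A, S = {7, 8}:
n :  0  1  2  3  4  5  6  7  8  9 10 11 12
G :  0  0  0  0  0  0  0  1  1  1  1  1  1
G_A(12) = 1.
Stack B, S = {3, 7, 8}:
n : 0 1 2 3 4 5 6 7 8 9
G : 0 0 0 1 1 1 0 2 2 1
G_B(9) = 1.
Combined Grundy value = 1 ⊕ 1 = 0.

0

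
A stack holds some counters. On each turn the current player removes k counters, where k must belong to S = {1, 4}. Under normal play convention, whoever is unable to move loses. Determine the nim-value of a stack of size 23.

G(0) = 0
G(1) = mex{0} = 1
G(2) = mex{1} = 0
G(3) = mex{0} = 1
G(4) = mex{1,0} = 2
G(5) = mex{2,1} = 0
G(6) = mex{0,0} = 1
G(7) = mex{1,1} = 0
G(8) = mex{0,2} = 1
G(9) = mex{1,0} = 2
G(10) = mex{2,1} = 0
G(11) = mex{0,0} = 1
G(12) = mex{1,1} = 0
G(13) = mex{0,2} = 1
G(14) = mex{1,0} = 2
G(15) = mex{2,1} = 0
G(16) = mex{0,0} = 1
G(17) = mex{1,1} = 0
G(18) = mex{0,2} = 1
G(19) = mex{1,0} = 2
G(20) = mex{2,1} = 0
G(21) = mex{0,0} = 1
G(22) = mex{1,1} = 0
G(23) = mex{0,2} = 1

1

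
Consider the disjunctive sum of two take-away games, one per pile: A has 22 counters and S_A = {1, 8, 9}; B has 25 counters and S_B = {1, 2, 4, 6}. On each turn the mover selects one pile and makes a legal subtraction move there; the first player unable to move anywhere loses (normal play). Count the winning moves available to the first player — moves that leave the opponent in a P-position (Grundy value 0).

Pile A, S = {1, 8, 9}:
G(0) = 0
G(1) = mex{0} = 1
G(2) = mex{1} = 0
G(3) = mex{0} = 1
G(4) = mex{1} = 0
G(5) = mex{0} = 1
G(6) = mex{1} = 0
G(7) = mex{0} = 1
G(8) = mex{1,0} = 2
G(9) = mex{2,1,0} = 3
G(10) = mex{3,0,1} = 2
G(11) = mex{2,1,0} = 3
G(12) = mex{3,0,1} = 2
G(13) = mex{2,1,0} = 3
G(14) = mex{3,0,1} = 2
G(15) = mex{2,1,0} = 3
G(16) = mex{3,2,1} = 0
G(17) = mex{0,3,2} = 1
G(18) = mex{1,2,3} = 0
G(19) = mex{0,3,2} = 1
G(20) = mex{1,2,3} = 0
G(21) = mex{0,3,2} = 1
G(22) = mex{1,2,3} = 0
G_A(22) = 0.
Pile B, S = {1, 2, 4, 6}:
n :  0  1  2  3  4  5  6  7  8  9 10 11 12 13 14 15 16 17 18 19 20 21 22 23 24 25
G :  0  1  2  0  1  2  3  4  0  1  2  0  1  2  3  4  0  1  2  0  1  2  3  4  0  1
G_B(25) = 1.
Combined Grundy value = 0 ⊕ 1 = 1.
A winning move leaves total XOR = 0, i.e. changes one component's Grundy value g to g ⊕ X where X is the current total.
Pile A: need g' = 0⊕1 = 1. Options: 22−1→G=1, 22−8→G=2, 22−9→G=3. Hits: 1.
Pile B: need g' = 1⊕1 = 0. Options: 25−1→G=0, 25−2→G=4, 25−4→G=2, 25−6→G=0. Hits: 2.

3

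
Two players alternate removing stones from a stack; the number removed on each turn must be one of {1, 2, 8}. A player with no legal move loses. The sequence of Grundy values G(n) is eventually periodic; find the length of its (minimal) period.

3

n :  0  1  2  3  4  5  6  7  8  9 10 11 12 13 14
G :  0  1  2  0  1  2  0  1  2  0  1  2  0  1  2
G(n+3) = G(n) holds for n = 0,…,7 (a full window of length max(S) = 8), so the sequence is purely periodic with period 3.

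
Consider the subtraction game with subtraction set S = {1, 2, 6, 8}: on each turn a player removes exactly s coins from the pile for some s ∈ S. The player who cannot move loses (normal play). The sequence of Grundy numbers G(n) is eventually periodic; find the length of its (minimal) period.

n :  0  1  2  3  4  5  6  7  8  9 10 11 12 13 14 15 16
G :  0  1  2  0  1  2  3  0  1  2  0  1  2  3  0  1  2
G(n+7) = G(n) holds for n = 0,…,7 (a full window of length max(S) = 8), so the sequence is purely periodic with period 7.

7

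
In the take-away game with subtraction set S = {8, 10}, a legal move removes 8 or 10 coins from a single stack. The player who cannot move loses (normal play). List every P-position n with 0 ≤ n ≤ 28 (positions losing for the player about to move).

0, 1, 2, 3, 4, 5, 6, 7, 18, 19, 20, 21, 22, 23, 24, 25

G(0) = 0
G(1) = mex{} = 0
G(2) = mex{} = 0
G(3) = mex{} = 0
G(4) = mex{} = 0
G(5) = mex{} = 0
G(6) = mex{} = 0
G(7) = mex{} = 0
G(8) = mex{0} = 1
G(9) = mex{0} = 1
G(10) = mex{0,0} = 1
G(11) = mex{0,0} = 1
G(12) = mex{0,0} = 1
G(13) = mex{0,0} = 1
G(14) = mex{0,0} = 1
G(15) = mex{0,0} = 1
G(16) = mex{1,0} = 2
G(17) = mex{1,0} = 2
G(18) = mex{1,1} = 0
G(19) = mex{1,1} = 0
G(20) = mex{1,1} = 0
G(21) = mex{1,1} = 0
G(22) = mex{1,1} = 0
G(23) = mex{1,1} = 0
G(24) = mex{2,1} = 0
G(25) = mex{2,1} = 0
G(26) = mex{0,2} = 1
G(27) = mex{0,2} = 1
G(28) = mex{0,0} = 1
P-positions are exactly the n with G(n) = 0.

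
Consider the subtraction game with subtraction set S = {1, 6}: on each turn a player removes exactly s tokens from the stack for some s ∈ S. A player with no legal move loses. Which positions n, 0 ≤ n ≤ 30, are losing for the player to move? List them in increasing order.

0, 2, 4, 7, 9, 11, 14, 16, 18, 21, 23, 25, 28, 30

G(0) = 0
G(1) = mex{0} = 1
G(2) = mex{1} = 0
G(3) = mex{0} = 1
G(4) = mex{1} = 0
G(5) = mex{0} = 1
G(6) = mex{1,0} = 2
G(7) = mex{2,1} = 0
G(8) = mex{0,0} = 1
G(9) = mex{1,1} = 0
G(10) = mex{0,0} = 1
G(11) = mex{1,1} = 0
G(12) = mex{0,2} = 1
G(13) = mex{1,0} = 2
G(14) = mex{2,1} = 0
G(15) = mex{0,0} = 1
G(16) = mex{1,1} = 0
G(17) = mex{0,0} = 1
G(18) = mex{1,1} = 0
G(19) = mex{0,2} = 1
G(20) = mex{1,0} = 2
G(21) = mex{2,1} = 0
G(22) = mex{0,0} = 1
G(23) = mex{1,1} = 0
G(24) = mex{0,0} = 1
G(25) = mex{1,1} = 0
G(26) = mex{0,2} = 1
G(27) = mex{1,0} = 2
G(28) = mex{2,1} = 0
G(29) = mex{0,0} = 1
G(30) = mex{1,1} = 0
P-positions are exactly the n with G(n) = 0.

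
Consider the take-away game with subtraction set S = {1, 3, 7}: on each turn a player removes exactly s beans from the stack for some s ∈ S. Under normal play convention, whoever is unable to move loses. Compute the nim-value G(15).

1

G(0) = 0
G(1) = mex{0} = 1
G(2) = mex{1} = 0
G(3) = mex{0,0} = 1
G(4) = mex{1,1} = 0
G(5) = mex{0,0} = 1
G(6) = mex{1,1} = 0
G(7) = mex{0,0,0} = 1
G(8) = mex{1,1,1} = 0
G(9) = mex{0,0,0} = 1
G(10) = mex{1,1,1} = 0
G(11) = mex{0,0,0} = 1
G(12) = mex{1,1,1} = 0
G(13) = mex{0,0,0} = 1
G(14) = mex{1,1,1} = 0
G(15) = mex{0,0,0} = 1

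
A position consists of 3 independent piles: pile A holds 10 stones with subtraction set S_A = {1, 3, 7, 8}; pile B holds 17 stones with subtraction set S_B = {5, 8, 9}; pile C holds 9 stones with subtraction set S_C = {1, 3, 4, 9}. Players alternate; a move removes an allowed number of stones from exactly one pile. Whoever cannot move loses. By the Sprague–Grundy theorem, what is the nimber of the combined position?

Pile A, S = {1, 3, 7, 8}:
G(0) = 0
G(1) = mex{0} = 1
G(2) = mex{1} = 0
G(3) = mex{0,0} = 1
G(4) = mex{1,1} = 0
G(5) = mex{0,0} = 1
G(6) = mex{1,1} = 0
G(7) = mex{0,0,0} = 1
G(8) = mex{1,1,1,0} = 2
G(9) = mex{2,0,0,1} = 3
G(10) = mex{3,1,1,0} = 2
G_A(10) = 2.
Pile B, S = {5, 8, 9}:
n :  0  1  2  3  4  5  6  7  8  9 10 11 12 13 14 15 16 17
G :  0  0  0  0  0  1  1  1  1  1  2  2  2  2  0  0  0  0
G_B(17) = 0.
Pile C, S = {1, 3, 4, 9}:
G(0) = 0
G(1) = mex{0} = 1
G(2) = mex{1} = 0
G(3) = mex{0,0} = 1
G(4) = mex{1,1,0} = 2
G(5) = mex{2,0,1} = 3
G(6) = mex{3,1,0} = 2
G(7) = mex{2,2,1} = 0
G(8) = mex{0,3,2} = 1
G(9) = mex{1,2,3,0} = 4
G_C(9) = 4.
Combined Grundy value = 2 ⊕ 0 ⊕ 4 = 6.

6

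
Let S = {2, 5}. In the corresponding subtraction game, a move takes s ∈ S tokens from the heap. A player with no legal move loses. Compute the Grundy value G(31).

1

G(0) = 0
G(1) = mex{} = 0
G(2) = mex{0} = 1
G(3) = mex{0} = 1
G(4) = mex{1} = 0
G(5) = mex{1,0} = 2
G(6) = mex{0,0} = 1
G(7) = mex{2,1} = 0
G(8) = mex{1,1} = 0
G(9) = mex{0,0} = 1
G(10) = mex{0,2} = 1
G(11) = mex{1,1} = 0
G(12) = mex{1,0} = 2
G(13) = mex{0,0} = 1
G(14) = mex{2,1} = 0
G(15) = mex{1,1} = 0
G(16) = mex{0,0} = 1
G(17) = mex{0,2} = 1
G(18) = mex{1,1} = 0
G(19) = mex{1,0} = 2
G(20) = mex{0,0} = 1
G(21) = mex{2,1} = 0
G(22) = mex{1,1} = 0
G(23) = mex{0,0} = 1
G(24) = mex{0,2} = 1
G(25) = mex{1,1} = 0
G(26) = mex{1,0} = 2
G(27) = mex{0,0} = 1
G(28) = mex{2,1} = 0
G(29) = mex{1,1} = 0
G(30) = mex{0,0} = 1
G(31) = mex{0,2} = 1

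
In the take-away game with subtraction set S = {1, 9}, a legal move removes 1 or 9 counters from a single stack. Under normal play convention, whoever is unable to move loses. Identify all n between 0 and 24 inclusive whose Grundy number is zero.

0, 2, 4, 6, 8, 10, 12, 14, 16, 18, 20, 22, 24

n :  0  1  2  3  4  5  6  7  8  9 10 11 12 13 14 15 16 17 18 19 20 21 22 23 24
G :  0  1  0  1  0  1  0  1  0  1  0  1  0  1  0  1  0  1  0  1  0  1  0  1  0
P-positions are exactly the n with G(n) = 0.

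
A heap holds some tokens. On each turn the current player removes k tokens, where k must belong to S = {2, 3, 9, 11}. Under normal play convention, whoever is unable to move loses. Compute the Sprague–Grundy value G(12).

3

n :  0  1  2  3  4  5  6  7  8  9 10 11 12
G :  0  0  1  1  2  0  0  1  1  2  2  3  3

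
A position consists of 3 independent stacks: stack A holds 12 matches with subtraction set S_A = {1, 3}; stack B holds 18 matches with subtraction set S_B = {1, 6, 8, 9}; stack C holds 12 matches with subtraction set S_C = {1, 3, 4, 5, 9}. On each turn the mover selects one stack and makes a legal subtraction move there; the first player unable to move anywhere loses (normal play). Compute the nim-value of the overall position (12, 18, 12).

3

Stack A, S = {1, 3}:
n :  0  1  2  3  4  5  6  7  8  9 10 11 12
G :  0  1  0  1  0  1  0  1  0  1  0  1  0
G_A(12) = 0.
Stack B, S = {1, 6, 8, 9}:
n :  0  1  2  3  4  5  6  7  8  9 10 11 12 13 14 15 16 17 18
G :  0  1  0  1  0  1  2  0  1  2  3  2  3  2  0  1  2  0  1
G_B(18) = 1.
Stack C, S = {1, 3, 4, 5, 9}:
n :  0  1  2  3  4  5  6  7  8  9 10 11 12
G :  0  1  0  1  2  3  2  3  0  1  0  1  2
G_C(12) = 2.
Combined Grundy value = 0 ⊕ 1 ⊕ 2 = 3.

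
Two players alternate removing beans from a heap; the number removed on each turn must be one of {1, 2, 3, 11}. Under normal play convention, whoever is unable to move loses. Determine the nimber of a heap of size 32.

G(0) = 0
G(1) = mex{0} = 1
G(2) = mex{1,0} = 2
G(3) = mex{2,1,0} = 3
G(4) = mex{3,2,1} = 0
G(5) = mex{0,3,2} = 1
G(6) = mex{1,0,3} = 2
G(7) = mex{2,1,0} = 3
G(8) = mex{3,2,1} = 0
G(9) = mex{0,3,2} = 1
G(10) = mex{1,0,3} = 2
G(11) = mex{2,1,0,0} = 3
G(12) = mex{3,2,1,1} = 0
G(13) = mex{0,3,2,2} = 1
G(14) = mex{1,0,3,3} = 2
G(15) = mex{2,1,0,0} = 3
G(16) = mex{3,2,1,1} = 0
G(17) = mex{0,3,2,2} = 1
G(18) = mex{1,0,3,3} = 2
G(19) = mex{2,1,0,0} = 3
G(20) = mex{3,2,1,1} = 0
G(21) = mex{0,3,2,2} = 1
G(22) = mex{1,0,3,3} = 2
G(23) = mex{2,1,0,0} = 3
G(24) = mex{3,2,1,1} = 0
G(25) = mex{0,3,2,2} = 1
G(26) = mex{1,0,3,3} = 2
G(27) = mex{2,1,0,0} = 3
G(28) = mex{3,2,1,1} = 0
G(29) = mex{0,3,2,2} = 1
G(30) = mex{1,0,3,3} = 2
G(31) = mex{2,1,0,0} = 3
G(32) = mex{3,2,1,1} = 0

0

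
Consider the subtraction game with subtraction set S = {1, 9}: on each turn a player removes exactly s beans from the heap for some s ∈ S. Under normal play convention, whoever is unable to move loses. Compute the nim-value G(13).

1

n :  0  1  2  3  4  5  6  7  8  9 10 11 12 13
G :  0  1  0  1  0  1  0  1  0  1  0  1  0  1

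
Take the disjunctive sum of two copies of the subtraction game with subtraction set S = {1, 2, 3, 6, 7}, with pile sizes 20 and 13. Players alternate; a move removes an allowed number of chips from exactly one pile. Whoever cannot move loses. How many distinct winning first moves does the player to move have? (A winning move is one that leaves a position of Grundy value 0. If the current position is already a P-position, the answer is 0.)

3

All piles use S = {1, 2, 3, 6, 7}:
G(0) = 0
G(1) = mex{0} = 1
G(2) = mex{1,0} = 2
G(3) = mex{2,1,0} = 3
G(4) = mex{3,2,1} = 0
G(5) = mex{0,3,2} = 1
G(6) = mex{1,0,3,0} = 2
G(7) = mex{2,1,0,1,0} = 3
G(8) = mex{3,2,1,2,1} = 0
G(9) = mex{0,3,2,3,2} = 1
G(10) = mex{1,0,3,0,3} = 2
G(11) = mex{2,1,0,1,0} = 3
G(12) = mex{3,2,1,2,1} = 0
G(13) = mex{0,3,2,3,2} = 1
G(14) = mex{1,0,3,0,3} = 2
G(15) = mex{2,1,0,1,0} = 3
G(16) = mex{3,2,1,2,1} = 0
G(17) = mex{0,3,2,3,2} = 1
G(18) = mex{1,0,3,0,3} = 2
G(19) = mex{2,1,0,1,0} = 3
G(20) = mex{3,2,1,2,1} = 0
Pile A: G(20) = 0.
Pile B: G(13) = 1.
Combined Grundy value = 0 ⊕ 1 = 1.
A winning move leaves total XOR = 0, i.e. changes one component's Grundy value g to g ⊕ X where X is the current total.
Pile A: need g' = 0⊕1 = 1. Options: 20−1→G=3, 20−2→G=2, 20−3→G=1, 20−6→G=2, 20−7→G=1. Hits: 2.
Pile B: need g' = 1⊕1 = 0. Options: 13−1→G=0, 13−2→G=3, 13−3→G=2, 13−6→G=3, 13−7→G=2. Hits: 1.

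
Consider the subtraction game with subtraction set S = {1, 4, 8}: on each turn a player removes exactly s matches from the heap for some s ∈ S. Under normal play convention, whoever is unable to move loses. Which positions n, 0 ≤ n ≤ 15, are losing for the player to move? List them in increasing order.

G(0) = 0
G(1) = mex{0} = 1
G(2) = mex{1} = 0
G(3) = mex{0} = 1
G(4) = mex{1,0} = 2
G(5) = mex{2,1} = 0
G(6) = mex{0,0} = 1
G(7) = mex{1,1} = 0
G(8) = mex{0,2,0} = 1
G(9) = mex{1,0,1} = 2
G(10) = mex{2,1,0} = 3
G(11) = mex{3,0,1} = 2
G(12) = mex{2,1,2} = 0
G(13) = mex{0,2,0} = 1
G(14) = mex{1,3,1} = 0
G(15) = mex{0,2,0} = 1
P-positions are exactly the n with G(n) = 0.

0, 2, 5, 7, 12, 14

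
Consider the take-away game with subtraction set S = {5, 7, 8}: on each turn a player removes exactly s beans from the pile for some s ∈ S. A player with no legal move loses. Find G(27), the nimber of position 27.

0

n :  0  1  2  3  4  5  6  7  8  9 10 11 12 13 14 15 16 17 18 19 20 21 22 23 24 25 26 27
G :  0  0  0  0  0  1  1  1  1  1  2  2  2  0  0  0  0  0  1  1  1  1  1  2  2  2  0  0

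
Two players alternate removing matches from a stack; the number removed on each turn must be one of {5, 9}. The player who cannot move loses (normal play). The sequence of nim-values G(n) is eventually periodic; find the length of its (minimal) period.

G(0) = 0
G(1) = mex{} = 0
G(2) = mex{} = 0
G(3) = mex{} = 0
G(4) = mex{} = 0
G(5) = mex{0} = 1
G(6) = mex{0} = 1
G(7) = mex{0} = 1
G(8) = mex{0} = 1
G(9) = mex{0,0} = 1
G(10) = mex{1,0} = 2
G(11) = mex{1,0} = 2
G(12) = mex{1,0} = 2
G(13) = mex{1,0} = 2
G(14) = mex{1,1} = 0
G(15) = mex{2,1} = 0
G(16) = mex{2,1} = 0
G(17) = mex{2,1} = 0
G(18) = mex{2,1} = 0
G(19) = mex{0,2} = 1
G(20) = mex{0,2} = 1
G(21) = mex{0,2} = 1
G(22) = mex{0,2} = 1
G(23) = mex{0,0} = 1
G(24) = mex{1,0} = 2
G(25) = mex{1,0} = 2
G(26) = mex{1,0} = 2
G(27) = mex{1,0} = 2
G(28) = mex{1,1} = 0
G(29) = mex{2,1} = 0
G(n+14) = G(n) holds for n = 0,…,8 (a full window of length max(S) = 9), so the sequence is purely periodic with period 14.

14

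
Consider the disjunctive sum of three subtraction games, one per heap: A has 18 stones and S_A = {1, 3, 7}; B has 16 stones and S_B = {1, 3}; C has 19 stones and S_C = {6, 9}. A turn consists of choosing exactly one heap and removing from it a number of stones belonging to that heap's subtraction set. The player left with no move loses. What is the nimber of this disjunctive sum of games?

Heap A, S = {1, 3, 7}:
n :  0  1  2  3  4  5  6  7  8  9 10 11 12 13 14 15 16 17 18
G :  0  1  0  1  0  1  0  1  0  1  0  1  0  1  0  1  0  1  0
G_A(18) = 0.
Heap B, S = {1, 3}:
n :  0  1  2  3  4  5  6  7  8  9 10 11 12 13 14 15 16
G :  0  1  0  1  0  1  0  1  0  1  0  1  0  1  0  1  0
G_B(16) = 0.
Heap C, S = {6, 9}:
n :  0  1  2  3  4  5  6  7  8  9 10 11 12 13 14 15 16 17 18 19
G :  0  0  0  0  0  0  1  1  1  1  1  1  2  2  2  0  0  0  0  0
G_C(19) = 0.
Combined Grundy value = 0 ⊕ 0 ⊕ 0 = 0.

0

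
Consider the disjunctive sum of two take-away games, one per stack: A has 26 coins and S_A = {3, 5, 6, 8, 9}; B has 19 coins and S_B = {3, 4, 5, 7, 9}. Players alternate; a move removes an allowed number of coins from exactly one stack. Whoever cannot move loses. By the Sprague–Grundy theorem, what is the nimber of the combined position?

2

Stack A, S = {3, 5, 6, 8, 9}:
G(0) = 0
G(1) = mex{} = 0
G(2) = mex{} = 0
G(3) = mex{0} = 1
G(4) = mex{0} = 1
G(5) = mex{0,0} = 1
G(6) = mex{1,0,0} = 2
G(7) = mex{1,0,0} = 2
G(8) = mex{1,1,0,0} = 2
G(9) = mex{2,1,1,0,0} = 3
G(10) = mex{2,1,1,0,0} = 3
G(11) = mex{2,2,1,1,0} = 3
G(12) = mex{3,2,2,1,1} = 0
G(13) = mex{3,2,2,1,1} = 0
G(14) = mex{3,3,2,2,1} = 0
G(15) = mex{0,3,3,2,2} = 1
G(16) = mex{0,3,3,2,2} = 1
G(17) = mex{0,0,3,3,2} = 1
G(18) = mex{1,0,0,3,3} = 2
G(19) = mex{1,0,0,3,3} = 2
G(20) = mex{1,1,0,0,3} = 2
G(21) = mex{2,1,1,0,0} = 3
G(22) = mex{2,1,1,0,0} = 3
G(23) = mex{2,2,1,1,0} = 3
G(24) = mex{3,2,2,1,1} = 0
G(25) = mex{3,2,2,1,1} = 0
G(26) = mex{3,3,2,2,1} = 0
G_A(26) = 0.
Stack B, S = {3, 4, 5, 7, 9}:
G(0) = 0
G(1) = mex{} = 0
G(2) = mex{} = 0
G(3) = mex{0} = 1
G(4) = mex{0,0} = 1
G(5) = mex{0,0,0} = 1
G(6) = mex{1,0,0} = 2
G(7) = mex{1,1,0,0} = 2
G(8) = mex{1,1,1,0} = 2
G(9) = mex{2,1,1,0,0} = 3
G(10) = mex{2,2,1,1,0} = 3
G(11) = mex{2,2,2,1,0} = 3
G(12) = mex{3,2,2,1,1} = 0
G(13) = mex{3,3,2,2,1} = 0
G(14) = mex{3,3,3,2,1} = 0
G(15) = mex{0,3,3,2,2} = 1
G(16) = mex{0,0,3,3,2} = 1
G(17) = mex{0,0,0,3,2} = 1
G(18) = mex{1,0,0,3,3} = 2
G(19) = mex{1,1,0,0,3} = 2
G_B(19) = 2.
Combined Grundy value = 0 ⊕ 2 = 2.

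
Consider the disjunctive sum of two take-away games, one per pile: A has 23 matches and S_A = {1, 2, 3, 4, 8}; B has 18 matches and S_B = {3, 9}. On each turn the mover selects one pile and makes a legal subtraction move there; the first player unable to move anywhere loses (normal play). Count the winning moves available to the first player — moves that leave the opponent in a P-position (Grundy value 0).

2

Pile A, S = {1, 2, 3, 4, 8}:
G(0) = 0
G(1) = mex{0} = 1
G(2) = mex{1,0} = 2
G(3) = mex{2,1,0} = 3
G(4) = mex{3,2,1,0} = 4
G(5) = mex{4,3,2,1} = 0
G(6) = mex{0,4,3,2} = 1
G(7) = mex{1,0,4,3} = 2
G(8) = mex{2,1,0,4,0} = 3
G(9) = mex{3,2,1,0,1} = 4
G(10) = mex{4,3,2,1,2} = 0
G(11) = mex{0,4,3,2,3} = 1
G(12) = mex{1,0,4,3,4} = 2
G(13) = mex{2,1,0,4,0} = 3
G(14) = mex{3,2,1,0,1} = 4
G(15) = mex{4,3,2,1,2} = 0
G(16) = mex{0,4,3,2,3} = 1
G(17) = mex{1,0,4,3,4} = 2
G(18) = mex{2,1,0,4,0} = 3
G(19) = mex{3,2,1,0,1} = 4
G(20) = mex{4,3,2,1,2} = 0
G(21) = mex{0,4,3,2,3} = 1
G(22) = mex{1,0,4,3,4} = 2
G(23) = mex{2,1,0,4,0} = 3
G_A(23) = 3.
Pile B, S = {3, 9}:
n :  0  1  2  3  4  5  6  7  8  9 10 11 12 13 14 15 16 17 18
G :  0  0  0  1  1  1  0  0  0  1  1  1  0  0  0  1  1  1  0
G_B(18) = 0.
Combined Grundy value = 3 ⊕ 0 = 3.
A winning move leaves total XOR = 0, i.e. changes one component's Grundy value g to g ⊕ X where X is the current total.
Pile A: need g' = 3⊕3 = 0. Options: 23−1→G=2, 23−2→G=1, 23−3→G=0, 23−4→G=4, 23−8→G=0. Hits: 2.
Pile B: need g' = 0⊕3 = 3. Options: 18−3→G=1, 18−9→G=1. Hits: 0.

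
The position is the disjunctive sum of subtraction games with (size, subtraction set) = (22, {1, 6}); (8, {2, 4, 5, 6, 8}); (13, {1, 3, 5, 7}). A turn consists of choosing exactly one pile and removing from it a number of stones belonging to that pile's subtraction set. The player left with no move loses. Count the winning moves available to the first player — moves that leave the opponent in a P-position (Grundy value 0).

Pile A, S = {1, 6}:
n :  0  1  2  3  4  5  6  7  8  9 10 11 12 13 14 15 16 17 18 19 20 21 22
G :  0  1  0  1  0  1  2  0  1  0  1  0  1  2  0  1  0  1  0  1  2  0  1
G_A(22) = 1.
Pile B, S = {2, 4, 5, 6, 8}:
G(0) = 0
G(1) = mex{} = 0
G(2) = mex{0} = 1
G(3) = mex{0} = 1
G(4) = mex{1,0} = 2
G(5) = mex{1,0,0} = 2
G(6) = mex{2,1,0,0} = 3
G(7) = mex{2,1,1,0} = 3
G(8) = mex{3,2,1,1,0} = 4
G_B(8) = 4.
Pile C, S = {1, 3, 5, 7}:
n :  0  1  2  3  4  5  6  7  8  9 10 11 12 13
G :  0  1  0  1  0  1  0  1  0  1  0  1  0  1
G_C(13) = 1.
Combined Grundy value = 1 ⊕ 4 ⊕ 1 = 4.
A winning move leaves total XOR = 0, i.e. changes one component's Grundy value g to g ⊕ X where X is the current total.
Pile A: need g' = 1⊕4 = 5. Options: 22−1→G=0, 22−6→G=0. Hits: 0.
Pile B: need g' = 4⊕4 = 0. Options: 8−2→G=3, 8−4→G=2, 8−5→G=1, 8−6→G=1, 8−8→G=0. Hits: 1.
Pile C: need g' = 1⊕4 = 5. Options: 13−1→G=0, 13−3→G=0, 13−5→G=0, 13−7→G=0. Hits: 0.

1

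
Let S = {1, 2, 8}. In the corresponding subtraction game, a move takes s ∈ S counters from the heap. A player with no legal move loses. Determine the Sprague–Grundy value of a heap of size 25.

1

G(0) = 0
G(1) = mex{0} = 1
G(2) = mex{1,0} = 2
G(3) = mex{2,1} = 0
G(4) = mex{0,2} = 1
G(5) = mex{1,0} = 2
G(6) = mex{2,1} = 0
G(7) = mex{0,2} = 1
G(8) = mex{1,0,0} = 2
G(9) = mex{2,1,1} = 0
G(10) = mex{0,2,2} = 1
G(11) = mex{1,0,0} = 2
G(12) = mex{2,1,1} = 0
G(13) = mex{0,2,2} = 1
G(14) = mex{1,0,0} = 2
G(15) = mex{2,1,1} = 0
G(16) = mex{0,2,2} = 1
G(17) = mex{1,0,0} = 2
G(18) = mex{2,1,1} = 0
G(19) = mex{0,2,2} = 1
G(20) = mex{1,0,0} = 2
G(21) = mex{2,1,1} = 0
G(22) = mex{0,2,2} = 1
G(23) = mex{1,0,0} = 2
G(24) = mex{2,1,1} = 0
G(25) = mex{0,2,2} = 1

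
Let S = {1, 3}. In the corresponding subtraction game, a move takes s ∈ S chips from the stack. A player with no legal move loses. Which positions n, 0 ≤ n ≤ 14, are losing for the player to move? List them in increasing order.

0, 2, 4, 6, 8, 10, 12, 14

G(0) = 0
G(1) = mex{0} = 1
G(2) = mex{1} = 0
G(3) = mex{0,0} = 1
G(4) = mex{1,1} = 0
G(5) = mex{0,0} = 1
G(6) = mex{1,1} = 0
G(7) = mex{0,0} = 1
G(8) = mex{1,1} = 0
G(9) = mex{0,0} = 1
G(10) = mex{1,1} = 0
G(11) = mex{0,0} = 1
G(12) = mex{1,1} = 0
G(13) = mex{0,0} = 1
G(14) = mex{1,1} = 0
P-positions are exactly the n with G(n) = 0.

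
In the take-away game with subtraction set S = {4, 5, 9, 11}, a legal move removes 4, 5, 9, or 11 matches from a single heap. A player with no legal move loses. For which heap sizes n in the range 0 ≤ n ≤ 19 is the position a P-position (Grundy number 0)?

0, 1, 2, 3, 15, 16, 17, 18

n :  0  1  2  3  4  5  6  7  8  9 10 11 12 13 14 15 16 17 18 19
G :  0  0  0  0  1  1  1  1  2  2  2  2  3  3  3  0  0  0  0  1
P-positions are exactly the n with G(n) = 0.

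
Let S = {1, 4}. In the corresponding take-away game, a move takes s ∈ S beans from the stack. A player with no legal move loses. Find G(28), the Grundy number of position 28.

1

G(0) = 0
G(1) = mex{0} = 1
G(2) = mex{1} = 0
G(3) = mex{0} = 1
G(4) = mex{1,0} = 2
G(5) = mex{2,1} = 0
G(6) = mex{0,0} = 1
G(7) = mex{1,1} = 0
G(8) = mex{0,2} = 1
G(9) = mex{1,0} = 2
G(10) = mex{2,1} = 0
G(11) = mex{0,0} = 1
G(12) = mex{1,1} = 0
G(13) = mex{0,2} = 1
G(14) = mex{1,0} = 2
G(15) = mex{2,1} = 0
G(16) = mex{0,0} = 1
G(17) = mex{1,1} = 0
G(18) = mex{0,2} = 1
G(19) = mex{1,0} = 2
G(20) = mex{2,1} = 0
G(21) = mex{0,0} = 1
G(22) = mex{1,1} = 0
G(23) = mex{0,2} = 1
G(24) = mex{1,0} = 2
G(25) = mex{2,1} = 0
G(26) = mex{0,0} = 1
G(27) = mex{1,1} = 0
G(28) = mex{0,2} = 1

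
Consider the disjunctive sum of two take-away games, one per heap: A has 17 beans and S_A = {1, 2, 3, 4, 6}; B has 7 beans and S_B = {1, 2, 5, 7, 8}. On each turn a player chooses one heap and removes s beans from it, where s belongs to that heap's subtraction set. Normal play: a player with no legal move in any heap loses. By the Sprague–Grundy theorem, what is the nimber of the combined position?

3

Heap A, S = {1, 2, 3, 4, 6}:
G(0) = 0
G(1) = mex{0} = 1
G(2) = mex{1,0} = 2
G(3) = mex{2,1,0} = 3
G(4) = mex{3,2,1,0} = 4
G(5) = mex{4,3,2,1} = 0
G(6) = mex{0,4,3,2,0} = 1
G(7) = mex{1,0,4,3,1} = 2
G(8) = mex{2,1,0,4,2} = 3
G(9) = mex{3,2,1,0,3} = 4
G(10) = mex{4,3,2,1,4} = 0
G(11) = mex{0,4,3,2,0} = 1
G(12) = mex{1,0,4,3,1} = 2
G(13) = mex{2,1,0,4,2} = 3
G(14) = mex{3,2,1,0,3} = 4
G(15) = mex{4,3,2,1,4} = 0
G(16) = mex{0,4,3,2,0} = 1
G(17) = mex{1,0,4,3,1} = 2
G_A(17) = 2.
Heap B, S = {1, 2, 5, 7, 8}:
G(0) = 0
G(1) = mex{0} = 1
G(2) = mex{1,0} = 2
G(3) = mex{2,1} = 0
G(4) = mex{0,2} = 1
G(5) = mex{1,0,0} = 2
G(6) = mex{2,1,1} = 0
G(7) = mex{0,2,2,0} = 1
G_B(7) = 1.
Combined Grundy value = 2 ⊕ 1 = 3.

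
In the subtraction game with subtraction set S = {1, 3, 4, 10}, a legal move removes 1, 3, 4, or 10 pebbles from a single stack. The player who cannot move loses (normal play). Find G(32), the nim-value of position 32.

G(0) = 0
G(1) = mex{0} = 1
G(2) = mex{1} = 0
G(3) = mex{0,0} = 1
G(4) = mex{1,1,0} = 2
G(5) = mex{2,0,1} = 3
G(6) = mex{3,1,0} = 2
G(7) = mex{2,2,1} = 0
G(8) = mex{0,3,2} = 1
G(9) = mex{1,2,3} = 0
G(10) = mex{0,0,2,0} = 1
G(11) = mex{1,1,0,1} = 2
G(12) = mex{2,0,1,0} = 3
G(13) = mex{3,1,0,1} = 2
G(14) = mex{2,2,1,2} = 0
G(15) = mex{0,3,2,3} = 1
G(16) = mex{1,2,3,2} = 0
G(17) = mex{0,0,2,0} = 1
G(18) = mex{1,1,0,1} = 2
G(19) = mex{2,0,1,0} = 3
G(20) = mex{3,1,0,1} = 2
G(21) = mex{2,2,1,2} = 0
G(22) = mex{0,3,2,3} = 1
G(23) = mex{1,2,3,2} = 0
G(24) = mex{0,0,2,0} = 1
G(25) = mex{1,1,0,1} = 2
G(26) = mex{2,0,1,0} = 3
G(27) = mex{3,1,0,1} = 2
G(28) = mex{2,2,1,2} = 0
G(29) = mex{0,3,2,3} = 1
G(30) = mex{1,2,3,2} = 0
G(31) = mex{0,0,2,0} = 1
G(32) = mex{1,1,0,1} = 2

2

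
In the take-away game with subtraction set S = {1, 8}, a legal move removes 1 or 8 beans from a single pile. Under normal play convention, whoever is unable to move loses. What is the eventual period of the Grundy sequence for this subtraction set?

9

G(0) = 0
G(1) = mex{0} = 1
G(2) = mex{1} = 0
G(3) = mex{0} = 1
G(4) = mex{1} = 0
G(5) = mex{0} = 1
G(6) = mex{1} = 0
G(7) = mex{0} = 1
G(8) = mex{1,0} = 2
G(9) = mex{2,1} = 0
G(10) = mex{0,0} = 1
G(11) = mex{1,1} = 0
G(12) = mex{0,0} = 1
G(13) = mex{1,1} = 0
G(14) = mex{0,0} = 1
G(15) = mex{1,1} = 0
G(16) = mex{0,2} = 1
G(17) = mex{1,0} = 2
G(18) = mex{2,1} = 0
G(19) = mex{0,0} = 1
G(n+9) = G(n) holds for n = 0,…,7 (a full window of length max(S) = 8), so the sequence is purely periodic with period 9.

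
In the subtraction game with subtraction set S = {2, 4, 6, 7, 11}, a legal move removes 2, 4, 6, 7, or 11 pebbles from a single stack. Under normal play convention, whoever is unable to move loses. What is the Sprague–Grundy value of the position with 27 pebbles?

0

n :  0  1  2  3  4  5  6  7  8  9 10 11 12 13 14 15 16 17 18 19 20 21 22 23 24 25 26 27
G :  0  0  1  1  2  2  3  3  4  0  0  1  1  2  2  3  3  4  0  0  1  1  2  2  3  3  4  0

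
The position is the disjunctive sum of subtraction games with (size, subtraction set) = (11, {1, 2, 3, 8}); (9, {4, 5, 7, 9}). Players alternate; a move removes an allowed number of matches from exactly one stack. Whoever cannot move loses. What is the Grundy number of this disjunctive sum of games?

Stack A, S = {1, 2, 3, 8}:
G(0) = 0
G(1) = mex{0} = 1
G(2) = mex{1,0} = 2
G(3) = mex{2,1,0} = 3
G(4) = mex{3,2,1} = 0
G(5) = mex{0,3,2} = 1
G(6) = mex{1,0,3} = 2
G(7) = mex{2,1,0} = 3
G(8) = mex{3,2,1,0} = 4
G(9) = mex{4,3,2,1} = 0
G(10) = mex{0,4,3,2} = 1
G(11) = mex{1,0,4,3} = 2
G_A(11) = 2.
Stack B, S = {4, 5, 7, 9}:
G(0) = 0
G(1) = mex{} = 0
G(2) = mex{} = 0
G(3) = mex{} = 0
G(4) = mex{0} = 1
G(5) = mex{0,0} = 1
G(6) = mex{0,0} = 1
G(7) = mex{0,0,0} = 1
G(8) = mex{1,0,0} = 2
G(9) = mex{1,1,0,0} = 2
G_B(9) = 2.
Combined Grundy value = 2 ⊕ 2 = 0.

0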